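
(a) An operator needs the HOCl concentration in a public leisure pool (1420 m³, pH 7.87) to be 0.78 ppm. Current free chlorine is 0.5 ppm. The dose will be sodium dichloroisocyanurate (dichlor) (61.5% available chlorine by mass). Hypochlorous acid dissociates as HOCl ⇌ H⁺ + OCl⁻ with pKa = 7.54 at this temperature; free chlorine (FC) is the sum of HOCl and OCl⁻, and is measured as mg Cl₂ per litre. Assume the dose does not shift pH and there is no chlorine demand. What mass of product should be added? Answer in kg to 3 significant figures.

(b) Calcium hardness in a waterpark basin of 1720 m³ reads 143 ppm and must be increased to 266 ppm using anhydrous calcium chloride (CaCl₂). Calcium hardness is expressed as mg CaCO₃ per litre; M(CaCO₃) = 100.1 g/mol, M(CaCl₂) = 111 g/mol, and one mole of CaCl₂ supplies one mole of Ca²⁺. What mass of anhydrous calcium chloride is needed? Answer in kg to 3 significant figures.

(a) 4.50 kg; (b) 235 kg

(a) Volume: 1420 m³ = 1,420,000 L.
(a) [OCl⁻]/[HOCl] = 10^(pH − pKa) = 10^(7.87 − 7.54) = 2.138; fraction as HOCl = 1/(1 + 2.138) = 0.3187.
(a) Free chlorine required for 0.78 ppm HOCl: 0.78 / 0.3187 = 2.448 ppm.
(a) FC to add: 2.448 − 0.5 = 1.948 mg/L as Cl₂.
(a) Cl₂ equivalent: 1.948 mg/L × 1,420,000 L = 2766 g.
(a) Product at 61.5% available Cl: 2766 / 0.615 = 4497 g.

(b) Volume: 1720 m³ = 1,720,000 L.
(b) Hardness to add: (266 − 143) = 123 mg/L as CaCO₃ × 1,720,000 L = 211,600 g as CaCO₃.
(b) Moles of Ca²⁺ (1 mol Ca²⁺ ≡ 1 mol CaCO₃): 211,600 / 100.1 g/mol = 2113 mol.
(b) Mass of CaCl₂: 2113 × 111 = 234,600 g.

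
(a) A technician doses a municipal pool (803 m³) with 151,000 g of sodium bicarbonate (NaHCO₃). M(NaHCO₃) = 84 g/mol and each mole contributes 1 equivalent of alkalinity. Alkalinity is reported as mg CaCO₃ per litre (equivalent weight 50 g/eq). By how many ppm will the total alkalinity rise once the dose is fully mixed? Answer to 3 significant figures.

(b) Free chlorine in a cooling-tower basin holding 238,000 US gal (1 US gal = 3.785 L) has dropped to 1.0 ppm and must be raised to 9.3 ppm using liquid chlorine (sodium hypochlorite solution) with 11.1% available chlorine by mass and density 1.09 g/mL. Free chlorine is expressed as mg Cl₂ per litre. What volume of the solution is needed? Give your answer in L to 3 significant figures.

(a) Volume: 803 m³ = 803,000 L.
(a) Moles of NaHCO₃: 151,000 g ÷ 84 g/mol = 1798 mol → 1798 eq of alkalinity.
(a) As CaCO₃: 1798 eq × 50 g/eq = 89,880 g.
(a) Rise: 89,880 g / 803,000 L × 1000 = 111.9 mg/L.

(b) Volume: 238,000 US gal × 3.785 L/gal = 900,830 L.
(b) Chlorine deficit: 9.3 − 1.0 = 8.3 ppm = 8.3 mg/L as Cl₂.
(b) Cl₂ equivalent needed: 8.3 mg/L × 900,830 L = 7,477,000 mg = 7477 g.
(b) Product at 11.1% available chlorine: 7477 / 0.111 = 67,360 g.
(b) Volume at density 1.09 g/mL: 67,360 g ÷ 1.09 g/mL = 61,800 mL.

(a) 112 ppm; (b) 61.8 L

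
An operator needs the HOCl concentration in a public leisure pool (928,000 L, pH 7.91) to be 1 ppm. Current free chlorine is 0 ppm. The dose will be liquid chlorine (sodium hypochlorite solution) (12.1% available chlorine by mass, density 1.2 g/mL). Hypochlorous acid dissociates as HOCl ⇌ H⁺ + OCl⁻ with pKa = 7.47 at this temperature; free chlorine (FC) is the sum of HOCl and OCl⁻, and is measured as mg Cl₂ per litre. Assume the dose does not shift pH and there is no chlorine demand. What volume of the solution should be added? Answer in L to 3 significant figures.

24.0 L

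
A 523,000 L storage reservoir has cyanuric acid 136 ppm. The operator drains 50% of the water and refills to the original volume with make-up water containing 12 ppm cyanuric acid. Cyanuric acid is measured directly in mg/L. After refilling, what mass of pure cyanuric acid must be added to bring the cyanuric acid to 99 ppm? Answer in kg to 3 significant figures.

After draining 50% and refilling: 136 × 0.50 + 12 × 0.50 = 74 ppm.
Deficit to target: 99 − 74 = 25 mg/L.
Mass: 25 mg/L × 523,000 L = 13,080 g cyanuric acid.

13.1 kg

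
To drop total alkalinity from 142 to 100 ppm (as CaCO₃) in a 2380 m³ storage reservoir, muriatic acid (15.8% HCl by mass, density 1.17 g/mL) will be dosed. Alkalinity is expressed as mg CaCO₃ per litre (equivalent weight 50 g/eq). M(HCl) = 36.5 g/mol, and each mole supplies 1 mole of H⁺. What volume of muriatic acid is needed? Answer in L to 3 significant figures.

Volume: 2380 m³ = 2,380,000 L.
Alkalinity to neutralize: (142 − 100) = 42 mg/L as CaCO₃ × 2,380,000 L = 99,960 g as CaCO₃.
Equivalents of H⁺ required: 99,960 ÷ 50 g/eq = 1999 eq = 1999 mol HCl.
Mass of HCl: 1999 × 36.5 = 72,970 g.
Mass of 15.8% solution: 72,970 / 0.158 = 461,800 g.
Volume: 461,800 g ÷ 1.17 g/mL = 394,700 mL.

395 L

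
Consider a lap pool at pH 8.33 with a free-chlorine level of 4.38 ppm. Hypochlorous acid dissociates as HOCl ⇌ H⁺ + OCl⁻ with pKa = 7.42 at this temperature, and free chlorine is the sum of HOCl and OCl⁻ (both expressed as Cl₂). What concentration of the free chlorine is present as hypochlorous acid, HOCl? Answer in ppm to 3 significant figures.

0.480 ppm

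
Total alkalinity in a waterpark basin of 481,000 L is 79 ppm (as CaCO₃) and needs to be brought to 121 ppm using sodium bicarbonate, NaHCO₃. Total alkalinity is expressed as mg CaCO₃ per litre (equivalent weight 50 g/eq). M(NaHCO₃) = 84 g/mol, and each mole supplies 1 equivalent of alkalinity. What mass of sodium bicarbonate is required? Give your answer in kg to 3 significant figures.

33.9 kg

Alkalinity to add: (121 − 79) = 42 mg/L as CaCO₃ × 481,000 L = 20,200 g as CaCO₃.
Equivalents: 20,200 g ÷ 50 g/eq = 404 eq.
NaHCO₃ supplies 1 eq per mole → 404 mol.
Mass: 404 mol × 84 g/mol = 33,940 g.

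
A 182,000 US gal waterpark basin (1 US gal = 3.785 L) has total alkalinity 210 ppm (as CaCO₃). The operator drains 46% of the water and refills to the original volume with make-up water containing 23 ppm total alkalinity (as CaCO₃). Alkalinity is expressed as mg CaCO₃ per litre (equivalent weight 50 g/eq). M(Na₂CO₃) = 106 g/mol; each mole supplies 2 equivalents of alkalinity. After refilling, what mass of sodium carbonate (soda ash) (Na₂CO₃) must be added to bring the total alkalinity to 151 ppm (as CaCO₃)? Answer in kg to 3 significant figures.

Volume: 182,000 US gal × 3.785 L/gal = 688,870 L.
After draining 46% and refilling: 210 × 0.54 + 23 × 0.46 = 123.98 ppm.
Deficit to target: 151 − 123.98 = 27.02 mg/L.
As CaCO₃: 27.02 mg/L × 688,870 L = 18,610 g; ÷ 50 g/eq ÷ 2 = 186.1 mol Na₂CO₃.
Mass: 186.1 × 106 = 19,730 g.

19.7 kg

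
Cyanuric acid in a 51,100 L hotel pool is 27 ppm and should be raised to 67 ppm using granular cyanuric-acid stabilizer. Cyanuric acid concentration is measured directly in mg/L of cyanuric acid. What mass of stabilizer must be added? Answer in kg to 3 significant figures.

2.04 kg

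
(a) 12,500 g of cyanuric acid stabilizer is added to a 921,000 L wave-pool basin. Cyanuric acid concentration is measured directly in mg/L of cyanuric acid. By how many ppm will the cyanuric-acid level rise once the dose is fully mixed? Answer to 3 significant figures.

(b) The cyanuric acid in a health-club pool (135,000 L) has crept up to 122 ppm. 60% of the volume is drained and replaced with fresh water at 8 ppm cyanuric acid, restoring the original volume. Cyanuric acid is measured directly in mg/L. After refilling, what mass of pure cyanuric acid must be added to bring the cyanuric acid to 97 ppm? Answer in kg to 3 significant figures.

(a) 13.6 ppm; (b) 5.86 kg

(a) Rise: 12,500 g / 921,000 L × 1000 = 13.57 mg/L.

(b) After draining 60% and refilling: 122 × 0.40 + 8 × 0.60 = 53.6 ppm.
(b) Deficit to target: 97 − 53.6 = 43.4 mg/L.
(b) Mass: 43.4 mg/L × 135,000 L = 5859 g cyanuric acid.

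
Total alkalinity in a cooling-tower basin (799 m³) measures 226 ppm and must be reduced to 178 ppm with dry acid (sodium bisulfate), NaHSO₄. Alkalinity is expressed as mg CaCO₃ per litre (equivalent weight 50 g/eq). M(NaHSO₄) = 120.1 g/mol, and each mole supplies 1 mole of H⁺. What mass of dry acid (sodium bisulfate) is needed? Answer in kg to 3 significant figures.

Volume: 799 m³ = 799,000 L.
Alkalinity to neutralize: (226 − 178) = 48 mg/L as CaCO₃ × 799,000 L = 38,350 g as CaCO₃.
Equivalents of H⁺ required: 38,350 ÷ 50 g/eq = 767 eq = 767 mol NaHSO₄.
Mass of NaHSO₄: 767 × 120.1 = 92,120 g.

92.1 kg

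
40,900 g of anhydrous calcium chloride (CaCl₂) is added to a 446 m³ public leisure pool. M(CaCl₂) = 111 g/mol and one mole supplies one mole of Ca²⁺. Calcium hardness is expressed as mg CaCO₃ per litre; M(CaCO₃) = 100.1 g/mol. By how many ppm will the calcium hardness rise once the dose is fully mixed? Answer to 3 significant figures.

Volume: 446 m³ = 446,000 L.
Moles of Ca²⁺: 40,900 g ÷ 111 g/mol = 368.5 mol.
As CaCO₃: 368.5 mol × 100.1 g/mol = 36,880 g.
Rise: 36,880 g / 446,000 L × 1000 = 82.7 mg/L.

82.7 ppm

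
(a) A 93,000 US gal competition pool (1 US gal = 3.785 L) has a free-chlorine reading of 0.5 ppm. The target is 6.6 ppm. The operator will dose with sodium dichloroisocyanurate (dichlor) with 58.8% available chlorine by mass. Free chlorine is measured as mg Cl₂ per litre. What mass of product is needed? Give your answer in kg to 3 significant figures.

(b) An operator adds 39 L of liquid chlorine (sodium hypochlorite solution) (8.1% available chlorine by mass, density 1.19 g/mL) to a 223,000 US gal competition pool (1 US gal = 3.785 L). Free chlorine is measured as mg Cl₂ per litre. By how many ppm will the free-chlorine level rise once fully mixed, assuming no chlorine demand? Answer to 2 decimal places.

(a) Volume: 93,000 US gal × 3.785 L/gal = 352,005 L.
(a) Chlorine deficit: 6.6 − 0.5 = 6.1 ppm = 6.1 mg/L as Cl₂.
(a) Cl₂ equivalent needed: 6.1 mg/L × 352,005 L = 2,147,000 mg = 2147 g.
(a) Product at 58.8% available chlorine: 2147 / 0.588 = 3652 g.

(b) Volume: 223,000 US gal × 3.785 L/gal = 844,055 L.
(b) Mass of solution: 39 L × 1000 mL/L × 1.19 g/mL = 46,410 g.
(b) Available chlorine delivered: 46,410 g × 0.081 = 3759 g as Cl₂.
(b) Concentration rise: 3759 g / 844,055 L = 4.454 mg/L = 4.45 ppm.

(a) 3.65 kg; (b) 4.45 ppm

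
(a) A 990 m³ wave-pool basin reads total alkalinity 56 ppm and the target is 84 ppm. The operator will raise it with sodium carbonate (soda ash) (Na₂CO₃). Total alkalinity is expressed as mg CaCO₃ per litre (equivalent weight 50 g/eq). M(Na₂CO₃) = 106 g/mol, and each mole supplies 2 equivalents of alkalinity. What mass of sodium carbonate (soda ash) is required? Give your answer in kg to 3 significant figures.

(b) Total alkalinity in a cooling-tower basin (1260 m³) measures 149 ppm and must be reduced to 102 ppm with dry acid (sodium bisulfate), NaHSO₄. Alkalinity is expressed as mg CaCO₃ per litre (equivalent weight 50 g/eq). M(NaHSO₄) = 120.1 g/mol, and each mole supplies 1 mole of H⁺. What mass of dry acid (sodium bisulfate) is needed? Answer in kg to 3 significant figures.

(a) Volume: 990 m³ = 990,000 L.
(a) Alkalinity to add: (84 − 56) = 28 mg/L as CaCO₃ × 990,000 L = 27,720 g as CaCO₃.
(a) Equivalents: 27,720 g ÷ 50 g/eq = 554.4 eq.
(a) Each mole of Na₂CO₃ supplies 2 eq, so 554.4 / 2 = 277.2 mol.
(a) Mass: 277.2 mol × 106 g/mol = 29,380 g.

(b) Volume: 1260 m³ = 1,260,000 L.
(b) Alkalinity to neutralize: (149 − 102) = 47 mg/L as CaCO₃ × 1,260,000 L = 59,220 g as CaCO₃.
(b) Equivalents of H⁺ required: 59,220 ÷ 50 g/eq = 1184 eq = 1184 mol NaHSO₄.
(b) Mass of NaHSO₄: 1184 × 120.1 = 142,200 g.

(a) 29.4 kg; (b) 142 kg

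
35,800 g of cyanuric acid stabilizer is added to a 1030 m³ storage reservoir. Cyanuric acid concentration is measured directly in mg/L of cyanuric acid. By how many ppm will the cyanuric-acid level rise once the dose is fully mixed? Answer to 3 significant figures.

Volume: 1030 m³ = 1,030,000 L.
Rise: 35,800 g / 1,030,000 L × 1000 = 34.76 mg/L.

34.8 ppm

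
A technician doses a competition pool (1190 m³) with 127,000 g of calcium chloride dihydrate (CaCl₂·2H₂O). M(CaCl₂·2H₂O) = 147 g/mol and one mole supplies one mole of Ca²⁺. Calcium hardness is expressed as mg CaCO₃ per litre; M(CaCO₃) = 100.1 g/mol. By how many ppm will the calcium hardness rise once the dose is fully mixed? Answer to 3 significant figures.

72.7 ppm

Volume: 1190 m³ = 1,190,000 L.
Moles of Ca²⁺: 127,000 g ÷ 147 g/mol = 863.9 mol.
As CaCO₃: 863.9 mol × 100.1 g/mol = 86,480 g.
Rise: 86,480 g / 1,190,000 L × 1000 = 72.67 mg/L.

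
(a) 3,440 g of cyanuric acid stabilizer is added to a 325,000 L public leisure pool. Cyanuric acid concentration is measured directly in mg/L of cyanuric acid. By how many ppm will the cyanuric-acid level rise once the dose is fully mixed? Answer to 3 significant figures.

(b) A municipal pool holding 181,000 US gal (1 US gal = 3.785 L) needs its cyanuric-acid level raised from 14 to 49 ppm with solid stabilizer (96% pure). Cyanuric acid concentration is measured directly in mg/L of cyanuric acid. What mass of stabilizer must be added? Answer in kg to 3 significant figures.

(a) 10.6 ppm; (b) 25.0 kg

(a) Rise: 3,440 g / 325,000 L × 1000 = 10.58 mg/L.

(b) Volume: 181,000 US gal × 3.785 L/gal = 685,085 L.
(b) CYA to add: (49 − 14) = 35 mg/L × 685,085 L = 23,980 g cyanuric acid.
(b) At 96% purity: 23,980 / 0.96 = 24,980 g product.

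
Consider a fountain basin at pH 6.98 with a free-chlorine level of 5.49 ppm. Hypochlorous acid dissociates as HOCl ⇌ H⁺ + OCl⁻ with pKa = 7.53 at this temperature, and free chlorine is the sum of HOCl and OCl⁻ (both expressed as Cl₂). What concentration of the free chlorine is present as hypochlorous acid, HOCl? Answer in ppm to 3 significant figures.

4.28 ppm

[OCl⁻]/[HOCl] = 10^(pH − pKa) = 10^(6.98 − 7.53) = 10^-0.55 = 0.2818.
Fraction as HOCl = 1 / (1 + 0.2818) = 0.7801.
HOCl = 0.7801 × 5.49 ppm = 4.283 ppm.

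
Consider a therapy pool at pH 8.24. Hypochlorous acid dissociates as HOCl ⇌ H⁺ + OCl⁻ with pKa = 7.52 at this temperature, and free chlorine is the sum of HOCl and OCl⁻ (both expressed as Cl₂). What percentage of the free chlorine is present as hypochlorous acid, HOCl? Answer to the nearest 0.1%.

16.0%

[OCl⁻]/[HOCl] = 10^(pH − pKa) = 10^(8.24 − 7.52) = 10^0.72 = 5.248.
Fraction as HOCl = 1 / (1 + 5.248) = 0.16.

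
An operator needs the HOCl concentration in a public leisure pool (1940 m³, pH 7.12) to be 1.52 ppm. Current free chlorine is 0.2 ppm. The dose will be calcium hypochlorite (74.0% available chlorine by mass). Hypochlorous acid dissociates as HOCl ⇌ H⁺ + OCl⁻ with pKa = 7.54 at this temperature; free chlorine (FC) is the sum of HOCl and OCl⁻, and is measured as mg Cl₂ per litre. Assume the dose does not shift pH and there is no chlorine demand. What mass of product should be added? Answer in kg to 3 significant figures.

Volume: 1940 m³ = 1,940,000 L.
[OCl⁻]/[HOCl] = 10^(pH − pKa) = 10^(7.12 − 7.54) = 0.3802; fraction as HOCl = 1/(1 + 0.3802) = 0.7245.
Free chlorine required for 1.52 ppm HOCl: 1.52 / 0.7245 = 2.098 ppm.
FC to add: 2.098 − 0.2 = 1.898 mg/L as Cl₂.
Cl₂ equivalent: 1.898 mg/L × 1,940,000 L = 3682 g.
Product at 74.0% available Cl: 3682 / 0.74 = 4976 g.

4.98 kg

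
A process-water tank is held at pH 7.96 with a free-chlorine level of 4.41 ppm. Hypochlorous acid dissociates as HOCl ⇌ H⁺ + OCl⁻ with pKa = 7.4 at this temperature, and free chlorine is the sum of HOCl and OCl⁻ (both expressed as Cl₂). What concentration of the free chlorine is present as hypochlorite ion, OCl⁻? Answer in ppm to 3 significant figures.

3.46 ppm

[OCl⁻]/[HOCl] = 10^(pH − pKa) = 10^(7.96 − 7.4) = 10^0.56 = 3.631.
Fraction as HOCl = 1 / (1 + 3.631) = 0.2159.
OCl⁻ = (1 − 0.2159) × 4.41 ppm = 3.458 ppm.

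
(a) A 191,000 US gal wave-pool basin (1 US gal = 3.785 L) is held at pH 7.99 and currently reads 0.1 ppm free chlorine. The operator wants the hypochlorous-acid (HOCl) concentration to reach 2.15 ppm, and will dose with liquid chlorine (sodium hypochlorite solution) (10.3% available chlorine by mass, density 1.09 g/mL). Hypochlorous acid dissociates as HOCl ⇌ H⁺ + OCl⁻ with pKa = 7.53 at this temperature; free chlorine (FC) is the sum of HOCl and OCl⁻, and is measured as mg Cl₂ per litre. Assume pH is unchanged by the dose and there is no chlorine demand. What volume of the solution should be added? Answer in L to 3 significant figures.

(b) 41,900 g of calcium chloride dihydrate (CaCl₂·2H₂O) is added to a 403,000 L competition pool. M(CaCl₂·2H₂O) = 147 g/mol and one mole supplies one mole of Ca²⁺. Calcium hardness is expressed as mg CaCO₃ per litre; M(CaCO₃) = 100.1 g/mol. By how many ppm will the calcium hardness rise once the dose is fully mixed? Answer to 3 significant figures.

(a) Volume: 191,000 US gal × 3.785 L/gal = 722,935 L.
(a) [OCl⁻]/[HOCl] = 10^(pH − pKa) = 10^(7.99 − 7.53) = 2.884; fraction as HOCl = 1/(1 + 2.884) = 0.2575.
(a) Free chlorine required for 2.15 ppm HOCl: 2.15 / 0.2575 = 8.351 ppm.
(a) FC to add: 8.351 − 0.1 = 8.251 mg/L as Cl₂.
(a) Cl₂ equivalent: 8.251 mg/L × 722,935 L = 5965 g.
(a) Product at 10.3% available Cl: 5965 / 0.103 = 57,910 g.
(a) Volume: 57,910 g ÷ 1.09 g/mL = 53,130 mL.

(b) Moles of Ca²⁺: 41,900 g ÷ 147 g/mol = 285 mol.
(b) As CaCO₃: 285 mol × 100.1 g/mol = 28,530 g.
(b) Rise: 28,530 g / 403,000 L × 1000 = 70.8 mg/L.

(a) 53.1 L; (b) 70.8 ppm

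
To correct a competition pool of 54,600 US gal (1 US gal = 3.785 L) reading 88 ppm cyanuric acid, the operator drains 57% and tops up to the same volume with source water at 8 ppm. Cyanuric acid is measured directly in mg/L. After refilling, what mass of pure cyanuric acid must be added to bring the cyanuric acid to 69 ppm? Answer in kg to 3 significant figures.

Volume: 54,600 US gal × 3.785 L/gal = 206,661 L.
After draining 57% and refilling: 88 × 0.43 + 8 × 0.57 = 42.4 ppm.
Deficit to target: 69 − 42.4 = 26.6 mg/L.
Mass: 26.6 mg/L × 206,661 L = 5497 g cyanuric acid.

5.50 kg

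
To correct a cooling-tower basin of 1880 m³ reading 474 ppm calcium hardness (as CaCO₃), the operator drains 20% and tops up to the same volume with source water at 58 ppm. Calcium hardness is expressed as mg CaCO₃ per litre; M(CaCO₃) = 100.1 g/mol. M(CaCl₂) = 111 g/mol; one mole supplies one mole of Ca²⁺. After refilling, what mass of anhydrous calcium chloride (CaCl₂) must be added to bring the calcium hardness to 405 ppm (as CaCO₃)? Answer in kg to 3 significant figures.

29.6 kg

Volume: 1880 m³ = 1,880,000 L.
After draining 20% and refilling: 474 × 0.80 + 58 × 0.20 = 390.8 ppm.
Deficit to target: 405 − 390.8 = 14.2 mg/L.
As CaCO₃: 14.2 mg/L × 1,880,000 L = 26,700 g; ÷ 100.1 = 266.7 mol Ca²⁺.
Mass: 266.7 × 111 = 29,600 g.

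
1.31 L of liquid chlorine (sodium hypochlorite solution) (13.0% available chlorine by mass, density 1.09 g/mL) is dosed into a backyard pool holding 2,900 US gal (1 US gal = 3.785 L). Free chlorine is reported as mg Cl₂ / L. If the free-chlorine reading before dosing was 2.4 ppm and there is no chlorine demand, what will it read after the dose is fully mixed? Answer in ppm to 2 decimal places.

Volume: 2,900 US gal × 3.785 L/gal = 10,976 L.
Mass of solution: 1.31 L × 1000 mL/L × 1.09 g/mL = 1428 g.
Available chlorine delivered: 1428 g × 0.13 = 185.6 g as Cl₂.
Concentration rise: 185.6 g / 10,976 L = 16.91 mg/L = 16.91 ppm.
Final FC: 2.4 + 16.91 = 19.31 ppm.

19.31 ppm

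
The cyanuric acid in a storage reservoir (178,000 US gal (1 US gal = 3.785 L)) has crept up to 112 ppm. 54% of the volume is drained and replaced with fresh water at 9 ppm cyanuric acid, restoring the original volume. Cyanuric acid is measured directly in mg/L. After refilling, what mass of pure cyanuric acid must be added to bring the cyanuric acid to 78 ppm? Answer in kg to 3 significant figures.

14.6 kg

Volume: 178,000 US gal × 3.785 L/gal = 673,730 L.
After draining 54% and refilling: 112 × 0.46 + 9 × 0.54 = 56.38 ppm.
Deficit to target: 78 − 56.38 = 21.62 mg/L.
Mass: 21.62 mg/L × 673,730 L = 14,570 g cyanuric acid.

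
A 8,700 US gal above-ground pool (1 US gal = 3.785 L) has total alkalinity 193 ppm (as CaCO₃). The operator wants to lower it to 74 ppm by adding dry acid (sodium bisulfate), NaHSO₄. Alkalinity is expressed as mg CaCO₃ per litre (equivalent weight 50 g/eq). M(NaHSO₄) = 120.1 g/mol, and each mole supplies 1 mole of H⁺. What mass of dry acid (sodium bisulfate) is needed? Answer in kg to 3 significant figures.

9.41 kg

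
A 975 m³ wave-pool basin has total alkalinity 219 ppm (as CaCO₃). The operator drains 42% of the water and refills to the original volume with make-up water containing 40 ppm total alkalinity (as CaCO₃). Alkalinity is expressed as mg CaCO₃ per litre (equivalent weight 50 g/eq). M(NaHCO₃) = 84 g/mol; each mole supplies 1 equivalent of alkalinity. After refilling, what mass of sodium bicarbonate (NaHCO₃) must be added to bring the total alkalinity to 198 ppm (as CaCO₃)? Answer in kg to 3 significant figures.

Volume: 975 m³ = 975,000 L.
After draining 42% and refilling: 219 × 0.58 + 40 × 0.42 = 143.82 ppm.
Deficit to target: 198 − 143.82 = 54.18 mg/L.
As CaCO₃: 54.18 mg/L × 975,000 L = 52,830 g; ÷ 50 g/eq ÷ 1 = 1057 mol NaHCO₃.
Mass: 1057 × 84 = 88,750 g.

88.7 kg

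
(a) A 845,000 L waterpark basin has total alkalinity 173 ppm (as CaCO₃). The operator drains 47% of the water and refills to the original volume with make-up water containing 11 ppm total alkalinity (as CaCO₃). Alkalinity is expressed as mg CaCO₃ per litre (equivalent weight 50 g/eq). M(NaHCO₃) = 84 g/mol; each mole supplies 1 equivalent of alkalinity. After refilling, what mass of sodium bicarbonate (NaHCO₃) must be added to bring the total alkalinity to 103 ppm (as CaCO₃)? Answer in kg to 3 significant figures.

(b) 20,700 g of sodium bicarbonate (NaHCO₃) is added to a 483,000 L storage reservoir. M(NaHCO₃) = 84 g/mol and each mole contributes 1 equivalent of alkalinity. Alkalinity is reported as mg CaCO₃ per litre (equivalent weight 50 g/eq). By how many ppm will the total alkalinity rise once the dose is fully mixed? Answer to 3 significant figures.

(a) 8.72 kg; (b) 25.5 ppm

(a) After draining 47% and refilling: 173 × 0.53 + 11 × 0.47 = 96.86 ppm.
(a) Deficit to target: 103 − 96.86 = 6.14 mg/L.
(a) As CaCO₃: 6.14 mg/L × 845,000 L = 5188 g; ÷ 50 g/eq ÷ 1 = 103.8 mol NaHCO₃.
(a) Mass: 103.8 × 84 = 8716 g.

(b) Moles of NaHCO₃: 20,700 g ÷ 84 g/mol = 246.4 mol → 246.4 eq of alkalinity.
(b) As CaCO₃: 246.4 eq × 50 g/eq = 12,320 g.
(b) Rise: 12,320 g / 483,000 L × 1000 = 25.51 mg/L.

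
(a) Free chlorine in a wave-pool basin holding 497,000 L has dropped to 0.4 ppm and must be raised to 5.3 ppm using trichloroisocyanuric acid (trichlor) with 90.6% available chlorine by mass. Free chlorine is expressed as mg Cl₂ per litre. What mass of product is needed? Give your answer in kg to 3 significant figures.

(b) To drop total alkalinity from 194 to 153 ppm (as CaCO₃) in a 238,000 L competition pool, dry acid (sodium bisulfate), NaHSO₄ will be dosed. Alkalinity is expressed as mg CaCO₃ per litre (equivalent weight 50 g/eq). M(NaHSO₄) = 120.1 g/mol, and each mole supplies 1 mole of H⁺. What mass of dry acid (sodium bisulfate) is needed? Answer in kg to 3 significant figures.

(a) Chlorine deficit: 5.3 − 0.4 = 4.9 ppm = 4.9 mg/L as Cl₂.
(a) Cl₂ equivalent needed: 4.9 mg/L × 497,000 L = 2,435,000 mg = 2435 g.
(a) Product at 90.6% available chlorine: 2435 / 0.906 = 2688 g.

(b) Alkalinity to neutralize: (194 − 153) = 41 mg/L as CaCO₃ × 238,000 L = 9758 g as CaCO₃.
(b) Equivalents of H⁺ required: 9758 ÷ 50 g/eq = 195.2 eq = 195.2 mol NaHSO₄.
(b) Mass of NaHSO₄: 195.2 × 120.1 = 23,440 g.

(a) 2.69 kg; (b) 23.4 kg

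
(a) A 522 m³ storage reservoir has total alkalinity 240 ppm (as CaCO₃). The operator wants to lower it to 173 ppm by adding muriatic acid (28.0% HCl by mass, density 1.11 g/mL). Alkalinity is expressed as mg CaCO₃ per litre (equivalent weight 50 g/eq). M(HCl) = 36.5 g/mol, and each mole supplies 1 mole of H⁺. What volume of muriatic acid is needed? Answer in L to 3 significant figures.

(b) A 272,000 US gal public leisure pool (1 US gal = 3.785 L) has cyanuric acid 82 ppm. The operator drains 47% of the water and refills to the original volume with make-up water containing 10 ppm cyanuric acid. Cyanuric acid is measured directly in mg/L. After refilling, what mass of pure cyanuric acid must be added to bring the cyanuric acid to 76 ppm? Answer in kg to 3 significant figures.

(a) Volume: 522 m³ = 522,000 L.
(a) Alkalinity to neutralize: (240 − 173) = 67 mg/L as CaCO₃ × 522,000 L = 34,970 g as CaCO₃.
(a) Equivalents of H⁺ required: 34,970 ÷ 50 g/eq = 699.5 eq = 699.5 mol HCl.
(a) Mass of HCl: 699.5 × 36.5 = 25,530 g.
(a) Mass of 28.0% solution: 25,530 / 0.28 = 91,180 g.
(a) Volume: 91,180 g ÷ 1.11 g/mL = 82,150 mL.

(b) Volume: 272,000 US gal × 3.785 L/gal = 1,029,520 L.
(b) After draining 47% and refilling: 82 × 0.53 + 10 × 0.47 = 48.16 ppm.
(b) Deficit to target: 76 − 48.16 = 27.84 mg/L.
(b) Mass: 27.84 mg/L × 1,029,520 L = 28,660 g cyanuric acid.

(a) 82.1 L; (b) 28.7 kg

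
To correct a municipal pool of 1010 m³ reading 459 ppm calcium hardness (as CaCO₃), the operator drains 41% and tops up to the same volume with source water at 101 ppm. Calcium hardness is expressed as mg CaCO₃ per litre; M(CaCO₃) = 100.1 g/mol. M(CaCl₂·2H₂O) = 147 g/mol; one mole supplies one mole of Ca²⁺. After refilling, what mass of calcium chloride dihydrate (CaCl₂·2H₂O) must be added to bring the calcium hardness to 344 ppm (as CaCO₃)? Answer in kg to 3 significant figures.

47.1 kg

Volume: 1010 m³ = 1,010,000 L.
After draining 41% and refilling: 459 × 0.59 + 101 × 0.41 = 312.22 ppm.
Deficit to target: 344 − 312.22 = 31.78 mg/L.
As CaCO₃: 31.78 mg/L × 1,010,000 L = 32,100 g; ÷ 100.1 = 320.7 mol Ca²⁺.
Mass: 320.7 × 147 = 47,140 g.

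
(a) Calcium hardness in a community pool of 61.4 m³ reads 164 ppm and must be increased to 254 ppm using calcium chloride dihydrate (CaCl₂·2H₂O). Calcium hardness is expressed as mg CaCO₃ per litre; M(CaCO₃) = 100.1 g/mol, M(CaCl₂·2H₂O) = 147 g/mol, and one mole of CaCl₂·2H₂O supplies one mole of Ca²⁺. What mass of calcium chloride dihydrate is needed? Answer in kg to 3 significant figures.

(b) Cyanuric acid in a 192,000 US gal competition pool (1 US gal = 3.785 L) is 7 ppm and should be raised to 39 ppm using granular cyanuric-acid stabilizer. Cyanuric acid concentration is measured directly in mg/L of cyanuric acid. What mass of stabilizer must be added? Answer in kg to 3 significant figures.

(a) Volume: 61.4 m³ = 61,400 L.
(a) Hardness to add: (254 − 164) = 90 mg/L as CaCO₃ × 61,400 L = 5526 g as CaCO₃.
(a) Moles of Ca²⁺ (1 mol Ca²⁺ ≡ 1 mol CaCO₃): 5526 / 100.1 g/mol = 55.2 mol.
(a) Mass of CaCl₂·2H₂O: 55.2 × 147 = 8115 g.

(b) Volume: 192,000 US gal × 3.785 L/gal = 726,720 L.
(b) CYA to add: (39 − 7) = 32 mg/L × 726,720 L = 23,260 g cyanuric acid.

(a) 8.12 kg; (b) 23.3 kg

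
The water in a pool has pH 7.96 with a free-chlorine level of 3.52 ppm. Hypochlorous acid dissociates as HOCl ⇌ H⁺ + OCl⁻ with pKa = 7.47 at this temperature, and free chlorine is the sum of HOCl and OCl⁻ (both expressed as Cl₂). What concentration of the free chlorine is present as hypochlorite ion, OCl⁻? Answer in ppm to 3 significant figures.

2.66 ppm

[OCl⁻]/[HOCl] = 10^(pH − pKa) = 10^(7.96 − 7.47) = 10^0.49 = 3.09.
Fraction as HOCl = 1 / (1 + 3.09) = 0.2445.
OCl⁻ = (1 − 0.2445) × 3.52 ppm = 2.659 ppm.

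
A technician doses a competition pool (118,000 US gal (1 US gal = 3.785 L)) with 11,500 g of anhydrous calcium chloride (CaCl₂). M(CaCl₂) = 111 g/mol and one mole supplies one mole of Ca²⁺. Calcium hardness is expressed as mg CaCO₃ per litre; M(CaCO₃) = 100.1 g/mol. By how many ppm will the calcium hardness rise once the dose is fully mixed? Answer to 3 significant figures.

23.2 ppm

Volume: 118,000 US gal × 3.785 L/gal = 446,630 L.
Moles of Ca²⁺: 11,500 g ÷ 111 g/mol = 103.6 mol.
As CaCO₃: 103.6 mol × 100.1 g/mol = 10,370 g.
Rise: 10,370 g / 446,630 L × 1000 = 23.22 mg/L.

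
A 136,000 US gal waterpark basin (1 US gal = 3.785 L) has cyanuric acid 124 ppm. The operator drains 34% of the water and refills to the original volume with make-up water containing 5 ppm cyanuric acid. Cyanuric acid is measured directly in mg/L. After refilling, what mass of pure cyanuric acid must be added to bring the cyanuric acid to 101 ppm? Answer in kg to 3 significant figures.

Volume: 136,000 US gal × 3.785 L/gal = 514,760 L.
After draining 34% and refilling: 124 × 0.66 + 5 × 0.34 = 83.54 ppm.
Deficit to target: 101 − 83.54 = 17.46 mg/L.
Mass: 17.46 mg/L × 514,760 L = 8988 g cyanuric acid.

8.99 kg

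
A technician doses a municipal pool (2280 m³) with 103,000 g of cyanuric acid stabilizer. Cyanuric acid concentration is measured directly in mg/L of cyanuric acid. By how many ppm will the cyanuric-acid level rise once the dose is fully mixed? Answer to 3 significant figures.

45.2 ppm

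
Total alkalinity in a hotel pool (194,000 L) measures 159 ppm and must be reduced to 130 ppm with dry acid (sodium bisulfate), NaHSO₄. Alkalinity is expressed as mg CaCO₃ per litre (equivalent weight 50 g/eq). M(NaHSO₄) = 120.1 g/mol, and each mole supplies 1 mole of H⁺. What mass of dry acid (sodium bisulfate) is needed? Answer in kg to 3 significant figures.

Alkalinity to neutralize: (159 − 130) = 29 mg/L as CaCO₃ × 194,000 L = 5626 g as CaCO₃.
Equivalents of H⁺ required: 5626 ÷ 50 g/eq = 112.5 eq = 112.5 mol NaHSO₄.
Mass of NaHSO₄: 112.5 × 120.1 = 13,510 g.

13.5 kg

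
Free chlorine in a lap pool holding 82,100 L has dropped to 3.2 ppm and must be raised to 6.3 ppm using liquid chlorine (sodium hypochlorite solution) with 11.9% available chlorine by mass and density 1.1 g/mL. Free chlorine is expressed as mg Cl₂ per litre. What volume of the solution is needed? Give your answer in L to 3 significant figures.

Chlorine deficit: 6.3 − 3.2 = 3.1 ppm = 3.1 mg/L as Cl₂.
Cl₂ equivalent needed: 3.1 mg/L × 82,100 L = 254,500 mg = 254.5 g.
Product at 11.9% available chlorine: 254.5 / 0.119 = 2139 g.
Volume at density 1.1 g/mL: 2139 g ÷ 1.1 g/mL = 1944 mL.

1.94 L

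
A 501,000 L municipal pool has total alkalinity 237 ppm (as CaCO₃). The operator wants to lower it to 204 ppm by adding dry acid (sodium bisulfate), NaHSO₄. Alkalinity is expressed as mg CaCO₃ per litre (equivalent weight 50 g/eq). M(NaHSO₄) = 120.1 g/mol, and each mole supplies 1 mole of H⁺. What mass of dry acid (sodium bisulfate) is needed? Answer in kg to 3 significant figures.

39.7 kg

Alkalinity to neutralize: (237 − 204) = 33 mg/L as CaCO₃ × 501,000 L = 16,530 g as CaCO₃.
Equivalents of H⁺ required: 16,530 ÷ 50 g/eq = 330.7 eq = 330.7 mol NaHSO₄.
Mass of NaHSO₄: 330.7 × 120.1 = 39,710 g.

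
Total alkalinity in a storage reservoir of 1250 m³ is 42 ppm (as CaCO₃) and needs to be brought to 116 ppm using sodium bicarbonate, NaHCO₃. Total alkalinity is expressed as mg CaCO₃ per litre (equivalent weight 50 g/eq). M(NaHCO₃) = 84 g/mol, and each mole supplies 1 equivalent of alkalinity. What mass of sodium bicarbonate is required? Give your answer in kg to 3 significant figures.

155 kg

Volume: 1250 m³ = 1,250,000 L.
Alkalinity to add: (116 − 42) = 74 mg/L as CaCO₃ × 1,250,000 L = 92,500 g as CaCO₃.
Equivalents: 92,500 g ÷ 50 g/eq = 1850 eq.
NaHCO₃ supplies 1 eq per mole → 1850 mol.
Mass: 1850 mol × 84 g/mol = 155,400 g.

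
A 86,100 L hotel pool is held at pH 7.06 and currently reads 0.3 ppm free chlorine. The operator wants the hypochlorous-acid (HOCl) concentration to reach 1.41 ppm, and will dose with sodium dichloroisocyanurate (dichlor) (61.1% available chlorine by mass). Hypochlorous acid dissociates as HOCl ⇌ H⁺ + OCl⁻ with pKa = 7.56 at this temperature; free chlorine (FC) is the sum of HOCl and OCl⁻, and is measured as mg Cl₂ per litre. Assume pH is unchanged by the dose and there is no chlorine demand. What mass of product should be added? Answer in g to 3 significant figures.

[OCl⁻]/[HOCl] = 10^(pH − pKa) = 10^(7.06 − 7.56) = 0.3162; fraction as HOCl = 1/(1 + 0.3162) = 0.7597.
Free chlorine required for 1.41 ppm HOCl: 1.41 / 0.7597 = 1.856 ppm.
FC to add: 1.856 − 0.3 = 1.556 mg/L as Cl₂.
Cl₂ equivalent: 1.556 mg/L × 86,100 L = 134 g.
Product at 61.1% available Cl: 134 / 0.611 = 219.2 g.

219 g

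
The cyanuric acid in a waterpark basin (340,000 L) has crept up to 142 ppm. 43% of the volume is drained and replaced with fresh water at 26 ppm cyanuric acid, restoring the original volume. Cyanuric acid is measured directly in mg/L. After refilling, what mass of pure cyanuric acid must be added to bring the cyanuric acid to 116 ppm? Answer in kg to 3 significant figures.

After draining 43% and refilling: 142 × 0.57 + 26 × 0.43 = 92.12 ppm.
Deficit to target: 116 − 92.12 = 23.88 mg/L.
Mass: 23.88 mg/L × 340,000 L = 8119 g cyanuric acid.

8.12 kg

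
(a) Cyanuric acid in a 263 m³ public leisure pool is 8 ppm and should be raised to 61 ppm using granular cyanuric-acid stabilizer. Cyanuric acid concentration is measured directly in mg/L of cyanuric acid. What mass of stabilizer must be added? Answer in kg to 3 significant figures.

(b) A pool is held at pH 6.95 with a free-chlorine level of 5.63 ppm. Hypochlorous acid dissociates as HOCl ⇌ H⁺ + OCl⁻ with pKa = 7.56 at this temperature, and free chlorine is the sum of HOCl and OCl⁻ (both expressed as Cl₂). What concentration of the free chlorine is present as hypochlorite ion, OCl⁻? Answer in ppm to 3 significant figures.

(a) Volume: 263 m³ = 263,000 L.
(a) CYA to add: (61 − 8) = 53 mg/L × 263,000 L = 13,940 g cyanuric acid.

(b) [OCl⁻]/[HOCl] = 10^(pH − pKa) = 10^(6.95 − 7.56) = 10^-0.61 = 0.2455.
(b) Fraction as HOCl = 1 / (1 + 0.2455) = 0.8029.
(b) OCl⁻ = (1 − 0.8029) × 5.63 ppm = 1.11 ppm.

(a) 13.9 kg; (b) 1.11 ppm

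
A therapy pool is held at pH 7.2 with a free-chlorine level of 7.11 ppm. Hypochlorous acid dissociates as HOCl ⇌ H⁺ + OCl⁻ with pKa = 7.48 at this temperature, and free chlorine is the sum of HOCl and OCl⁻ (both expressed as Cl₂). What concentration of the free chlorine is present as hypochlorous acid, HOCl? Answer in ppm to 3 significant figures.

4.66 ppm

[OCl⁻]/[HOCl] = 10^(pH − pKa) = 10^(7.2 − 7.48) = 10^-0.28 = 0.5248.
Fraction as HOCl = 1 / (1 + 0.5248) = 0.6558.
HOCl = 0.6558 × 7.11 ppm = 4.663 ppm.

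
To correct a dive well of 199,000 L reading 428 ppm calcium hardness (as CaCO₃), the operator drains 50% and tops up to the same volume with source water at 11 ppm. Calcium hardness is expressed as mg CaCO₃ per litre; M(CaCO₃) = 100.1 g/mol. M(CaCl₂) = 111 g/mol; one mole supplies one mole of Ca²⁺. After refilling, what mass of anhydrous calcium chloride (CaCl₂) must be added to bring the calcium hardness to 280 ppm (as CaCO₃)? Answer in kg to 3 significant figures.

After draining 50% and refilling: 428 × 0.50 + 11 × 0.50 = 219.5 ppm.
Deficit to target: 280 − 219.5 = 60.5 mg/L.
As CaCO₃: 60.5 mg/L × 199,000 L = 12,040 g; ÷ 100.1 = 120.3 mol Ca²⁺.
Mass: 120.3 × 111 = 13,350 g.

13.4 kg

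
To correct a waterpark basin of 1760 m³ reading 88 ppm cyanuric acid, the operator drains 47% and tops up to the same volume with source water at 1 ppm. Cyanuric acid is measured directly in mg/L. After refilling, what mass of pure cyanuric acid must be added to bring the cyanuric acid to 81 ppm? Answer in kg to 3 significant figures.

Volume: 1760 m³ = 1,760,000 L.
After draining 47% and refilling: 88 × 0.53 + 1 × 0.47 = 47.11 ppm.
Deficit to target: 81 − 47.11 = 33.89 mg/L.
Mass: 33.89 mg/L × 1,760,000 L = 59,650 g cyanuric acid.

59.6 kg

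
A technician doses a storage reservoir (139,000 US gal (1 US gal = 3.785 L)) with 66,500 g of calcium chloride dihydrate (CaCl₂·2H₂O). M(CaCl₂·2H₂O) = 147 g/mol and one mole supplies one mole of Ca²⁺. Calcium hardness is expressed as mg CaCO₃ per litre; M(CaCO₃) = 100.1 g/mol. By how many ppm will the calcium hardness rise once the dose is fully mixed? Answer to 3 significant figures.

86.1 ppm

Volume: 139,000 US gal × 3.785 L/gal = 526,115 L.
Moles of Ca²⁺: 66,500 g ÷ 147 g/mol = 452.4 mol.
As CaCO₃: 452.4 mol × 100.1 g/mol = 45,280 g.
Rise: 45,280 g / 526,115 L × 1000 = 86.07 mg/L.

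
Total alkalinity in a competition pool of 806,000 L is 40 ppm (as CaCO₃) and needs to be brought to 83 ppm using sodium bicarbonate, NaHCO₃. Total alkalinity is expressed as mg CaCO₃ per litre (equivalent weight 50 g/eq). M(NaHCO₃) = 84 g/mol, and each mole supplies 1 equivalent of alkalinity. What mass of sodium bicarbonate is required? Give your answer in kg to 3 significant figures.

58.2 kg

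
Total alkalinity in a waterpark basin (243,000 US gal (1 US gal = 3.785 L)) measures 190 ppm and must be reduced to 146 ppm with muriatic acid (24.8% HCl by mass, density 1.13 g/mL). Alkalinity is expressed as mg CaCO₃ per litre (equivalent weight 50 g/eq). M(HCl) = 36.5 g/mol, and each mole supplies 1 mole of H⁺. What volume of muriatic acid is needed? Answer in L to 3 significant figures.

105 L

Volume: 243,000 US gal × 3.785 L/gal = 919,755 L.
Alkalinity to neutralize: (190 − 146) = 44 mg/L as CaCO₃ × 919,755 L = 40,470 g as CaCO₃.
Equivalents of H⁺ required: 40,470 ÷ 50 g/eq = 809.4 eq = 809.4 mol HCl.
Mass of HCl: 809.4 × 36.5 = 29,540 g.
Mass of 24.8% solution: 29,540 / 0.248 = 119,100 g.
Volume: 119,100 g ÷ 1.13 g/mL = 105,400 mL.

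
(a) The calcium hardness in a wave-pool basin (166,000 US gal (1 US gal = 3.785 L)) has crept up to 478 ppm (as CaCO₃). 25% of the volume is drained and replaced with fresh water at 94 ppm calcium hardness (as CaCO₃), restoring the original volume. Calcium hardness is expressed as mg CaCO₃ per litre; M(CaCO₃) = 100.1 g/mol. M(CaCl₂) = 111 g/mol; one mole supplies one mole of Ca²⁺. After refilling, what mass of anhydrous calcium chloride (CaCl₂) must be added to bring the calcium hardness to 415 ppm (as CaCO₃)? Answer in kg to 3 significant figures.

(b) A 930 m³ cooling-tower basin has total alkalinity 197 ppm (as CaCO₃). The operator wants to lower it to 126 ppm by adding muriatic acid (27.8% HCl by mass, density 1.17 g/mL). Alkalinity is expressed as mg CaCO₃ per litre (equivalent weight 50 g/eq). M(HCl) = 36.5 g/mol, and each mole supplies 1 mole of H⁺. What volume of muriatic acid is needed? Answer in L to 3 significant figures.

(a) 23.0 kg; (b) 148 L

(a) Volume: 166,000 US gal × 3.785 L/gal = 628,310 L.
(a) After draining 25% and refilling: 478 × 0.75 + 94 × 0.25 = 382 ppm.
(a) Deficit to target: 415 − 382 = 33 mg/L.
(a) As CaCO₃: 33 mg/L × 628,310 L = 20,730 g; ÷ 100.1 = 207.1 mol Ca²⁺.
(a) Mass: 207.1 × 111 = 22,990 g.

(b) Volume: 930 m³ = 930,000 L.
(b) Alkalinity to neutralize: (197 − 126) = 71 mg/L as CaCO₃ × 930,000 L = 66,030 g as CaCO₃.
(b) Equivalents of H⁺ required: 66,030 ÷ 50 g/eq = 1321 eq = 1321 mol HCl.
(b) Mass of HCl: 1321 × 36.5 = 48,200 g.
(b) Mass of 27.8% solution: 48,200 / 0.278 = 173,400 g.
(b) Volume: 173,400 g ÷ 1.17 g/mL = 148,200 mL.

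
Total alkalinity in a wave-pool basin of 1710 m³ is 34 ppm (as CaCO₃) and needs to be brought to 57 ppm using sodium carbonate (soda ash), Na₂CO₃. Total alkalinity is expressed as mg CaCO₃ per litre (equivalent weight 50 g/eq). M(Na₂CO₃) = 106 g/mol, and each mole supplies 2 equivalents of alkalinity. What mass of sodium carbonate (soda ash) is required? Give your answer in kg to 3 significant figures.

41.7 kg

Volume: 1710 m³ = 1,710,000 L.
Alkalinity to add: (57 − 34) = 23 mg/L as CaCO₃ × 1,710,000 L = 39,330 g as CaCO₃.
Equivalents: 39,330 g ÷ 50 g/eq = 786.6 eq.
Each mole of Na₂CO₃ supplies 2 eq, so 786.6 / 2 = 393.3 mol.
Mass: 393.3 mol × 106 g/mol = 41,690 g.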